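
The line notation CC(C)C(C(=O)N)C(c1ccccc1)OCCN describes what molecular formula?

C14H22N2O2

Heavy atoms from the SMILES: 14 C, 2 N, 2 O.
Implicit hydrogens by atom environment:
  5 × C (aromatic): 1 H each → 5
  3 × C: 1 H each → 3
  2 × C: 3 H each → 6
  2 × C: 2 H each → 4
  2 × N: 2 H each → 4
  2 × O: no H
  1 × C: no H
  1 × C (aromatic): no H
  Total hydrogens = 22.
Molecular formula: C14H22N2O2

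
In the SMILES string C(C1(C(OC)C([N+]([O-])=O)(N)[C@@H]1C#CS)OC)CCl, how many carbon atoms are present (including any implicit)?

10

The symbol for carbon appears 10 times in the SMILES. (Cl is a single chlorine, not C + l.)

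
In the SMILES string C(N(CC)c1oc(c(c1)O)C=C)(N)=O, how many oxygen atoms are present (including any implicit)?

3

The symbol for oxygen appears 3 times in the SMILES.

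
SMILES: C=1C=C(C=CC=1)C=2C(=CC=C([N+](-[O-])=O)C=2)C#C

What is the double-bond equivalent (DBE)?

Molecular formula from the SMILES: C14H9NO2.
DoU = (2C + 2 + N − H − X)/2 = (2·14 + 2 + 1 − 9 − 0)/2 = 22/2 = 11.
(Structurally: 2 ring(s) + 9 π bond(s) = 11.)

11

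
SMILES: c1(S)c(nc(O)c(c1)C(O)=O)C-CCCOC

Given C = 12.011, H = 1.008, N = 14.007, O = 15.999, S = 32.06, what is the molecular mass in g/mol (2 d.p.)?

257.30

Molecular formula: C11H15NO4S.
M = 11×12.011 + 15×1.008 + 1×14.007 + 4×15.999 + 1×32.06 = 257.30 g/mol.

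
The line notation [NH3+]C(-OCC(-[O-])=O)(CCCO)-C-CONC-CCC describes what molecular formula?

Heavy atoms from the SMILES: 12 C, 2 N, 5 O.
Implicit hydrogens by atom environment:
  9 × C: 2 H each → 18
  3 × O: no H
  2 × C: no H
  1 × C: 3 H
  1 × N (charge +1): 3 H
  1 × N: 1 H
  1 × O: 1 H
  1 × O (charge -1): no H
  Total hydrogens = 26.
Molecular formula: C12H26N2O5

C12H26N2O5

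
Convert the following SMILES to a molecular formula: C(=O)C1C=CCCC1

C7H10O

Heavy atoms from the SMILES: 7 C, 1 O.
Implicit hydrogens by atom environment:
  4 × C: 1 H each → 4
  3 × C: 2 H each → 6
  1 × O: no H
  Total hydrogens = 10.
Molecular formula: C7H10O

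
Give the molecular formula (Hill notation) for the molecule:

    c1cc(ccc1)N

C6H7N

Heavy atoms from the SMILES: 6 C, 1 N.
Implicit hydrogens by atom environment:
  5 × C (aromatic): 1 H each → 5
  1 × C (aromatic): no H
  1 × N: 2 H
  Total hydrogens = 7.
Molecular formula: C6H7N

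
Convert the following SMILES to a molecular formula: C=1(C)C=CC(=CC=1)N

C7H9N

Heavy atoms from the SMILES: 7 C, 1 N.
Implicit hydrogens by atom environment:
  4 × C (aromatic): 1 H each → 4
  2 × C (aromatic): no H
  1 × C: 3 H
  1 × N: 2 H
  Total hydrogens = 9.
Molecular formula: C7H9N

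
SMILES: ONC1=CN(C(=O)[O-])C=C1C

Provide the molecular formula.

C6H7N2O3-

Heavy atoms from the SMILES: 6 C, 2 N, 3 O.
Implicit hydrogens by atom environment:
  2 × C (aromatic): 1 H each → 2
  2 × C (aromatic): no H
  1 × C: 3 H
  1 × C: no H
  1 × N: 1 H
  1 × N (aromatic): no H
  1 × O: 1 H
  1 × O: no H
  1 × O (charge -1): no H
  Total hydrogens = 7.
Net charge -1.
Molecular formula: C6H7N2O3-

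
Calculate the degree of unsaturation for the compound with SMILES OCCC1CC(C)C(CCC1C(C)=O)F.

2

Molecular formula from the SMILES: C12H21FO2.
DoU = (2C + 2 + N − H − X)/2 = (2·12 + 2 + 0 − 21 − 1)/2 = 4/2 = 2.
(Structurally: 1 ring(s) + 1 π bond(s) = 2.)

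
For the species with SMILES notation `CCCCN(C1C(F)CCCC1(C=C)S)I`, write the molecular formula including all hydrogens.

Heavy atoms from the SMILES: 12 C, 1 F, 1 I, 1 N, 1 S.
Implicit hydrogens by atom environment:
  7 × C: 2 H each → 14
  3 × C: 1 H each → 3
  1 × C: 3 H
  1 × C: no H
  1 × F: no H
  1 × I: no H
  1 × N: no H
  1 × S: 1 H
  Total hydrogens = 21.
Molecular formula: C12H21FINS

C12H21FINS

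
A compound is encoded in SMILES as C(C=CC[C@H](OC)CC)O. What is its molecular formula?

C8H16O2

Heavy atoms from the SMILES: 8 C, 2 O.
Implicit hydrogens by atom environment:
  3 × C: 2 H each → 6
  3 × C: 1 H each → 3
  2 × C: 3 H each → 6
  1 × O: 1 H
  1 × O: no H
  Total hydrogens = 16.
Molecular formula: C8H16O2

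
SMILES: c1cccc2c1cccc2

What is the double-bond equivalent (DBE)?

7

Molecular formula from the SMILES: C10H8.
DoU = (2C + 2 + N − H − X)/2 = (2·10 + 2 + 0 − 8 − 0)/2 = 14/2 = 7.
(Structurally: 2 ring(s) + 5 π bond(s) = 7.)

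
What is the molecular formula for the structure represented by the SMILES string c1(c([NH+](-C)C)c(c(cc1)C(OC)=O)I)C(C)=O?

Heavy atoms from the SMILES: 12 C, 1 I, 1 N, 3 O.
Implicit hydrogens by atom environment:
  4 × C: 3 H each → 12
  4 × C (aromatic): no H
  3 × O: no H
  2 × C (aromatic): 1 H each → 2
  2 × C: no H
  1 × I: no H
  1 × N (charge +1): 1 H
  Total hydrogens = 15.
Net charge +1.
Molecular formula: C12H15INO3+

C12H15INO3+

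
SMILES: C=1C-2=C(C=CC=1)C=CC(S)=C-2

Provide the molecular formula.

Heavy atoms from the SMILES: 10 C, 1 S.
Implicit hydrogens by atom environment:
  7 × C (aromatic): 1 H each → 7
  3 × C (aromatic): no H
  1 × S: 1 H
  Total hydrogens = 8.
Molecular formula: C10H8S

C10H8S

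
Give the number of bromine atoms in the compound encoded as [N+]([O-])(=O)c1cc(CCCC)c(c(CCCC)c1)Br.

1

The symbol for bromine appears 1 time in the SMILES.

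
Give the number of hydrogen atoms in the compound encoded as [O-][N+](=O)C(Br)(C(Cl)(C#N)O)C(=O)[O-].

1

Hydrogens are implicit in SMILES; fill each atom to its normal valence:
  4 × C: no H
  2 × O: no H
  2 × O (charge -1): no H
  1 × Br: no H
  1 × Cl: no H
  1 × N (charge +1): no H
  1 × N: no H
  1 × O: 1 H
  Total hydrogens = 1.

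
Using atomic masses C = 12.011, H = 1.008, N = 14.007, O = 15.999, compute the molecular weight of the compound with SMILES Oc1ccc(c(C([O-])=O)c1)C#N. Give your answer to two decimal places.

Molecular formula: C8H4NO3-.
M = 8×12.011 + 4×1.008 + 1×14.007 + 3×15.999 = 162.12 g/mol.

162.12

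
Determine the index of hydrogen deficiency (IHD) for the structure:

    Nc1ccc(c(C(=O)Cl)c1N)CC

Molecular formula from the SMILES: C9H11ClN2O.
DoU = (2C + 2 + N − H − X)/2 = (2·9 + 2 + 2 − 11 − 1)/2 = 10/2 = 5.
(Structurally: 1 ring(s) + 4 π bond(s) = 5.)

5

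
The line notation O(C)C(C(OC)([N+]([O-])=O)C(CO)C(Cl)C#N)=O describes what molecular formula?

Heavy atoms from the SMILES: 8 C, 1 Cl, 2 N, 6 O.
Implicit hydrogens by atom environment:
  4 × O: no H
  3 × C: no H
  2 × C: 3 H each → 6
  2 × C: 1 H each → 2
  1 × C: 2 H
  1 × Cl: no H
  1 × N (charge +1): no H
  1 × N: no H
  1 × O: 1 H
  1 × O (charge -1): no H
  Total hydrogens = 11.
Molecular formula: C8H11ClN2O6

C8H11ClN2O6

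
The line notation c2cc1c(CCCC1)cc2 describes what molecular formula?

Heavy atoms from the SMILES: 10 C.
Implicit hydrogens by atom environment:
  4 × C: 2 H each → 8
  4 × C (aromatic): 1 H each → 4
  2 × C (aromatic): no H
  Total hydrogens = 12.
Molecular formula: C10H12

C10H12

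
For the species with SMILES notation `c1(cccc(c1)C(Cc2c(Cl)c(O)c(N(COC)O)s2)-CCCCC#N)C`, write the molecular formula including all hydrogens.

C20H25ClN2O3S

Heavy atoms from the SMILES: 20 C, 1 Cl, 2 N, 3 O, 1 S.
Implicit hydrogens by atom environment:
  6 × C: 2 H each → 12
  6 × C (aromatic): no H
  4 × C (aromatic): 1 H each → 4
  2 × C: 3 H each → 6
  2 × N: no H
  2 × O: 1 H each → 2
  1 × C: 1 H
  1 × C: no H
  1 × Cl: no H
  1 × O: no H
  1 × S (aromatic): no H
  Total hydrogens = 25.
Molecular formula: C20H25ClN2O3S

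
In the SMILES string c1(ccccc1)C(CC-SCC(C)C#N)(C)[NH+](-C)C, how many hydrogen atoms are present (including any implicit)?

25

Hydrogens are implicit in SMILES; fill each atom to its normal valence:
  5 × C (aromatic): 1 H each → 5
  4 × C: 3 H each → 12
  3 × C: 2 H each → 6
  2 × C: no H
  1 × C: 1 H
  1 × C (aromatic): no H
  1 × N (charge +1): 1 H
  1 × N: no H
  1 × S: no H
  Total hydrogens = 25.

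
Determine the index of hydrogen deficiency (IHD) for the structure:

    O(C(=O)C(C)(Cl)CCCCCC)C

1

Molecular formula from the SMILES: C10H19ClO2.
DoU = (2C + 2 + N − H − X)/2 = (2·10 + 2 + 0 − 19 − 1)/2 = 2/2 = 1.
(Structurally: 0 ring(s) + 1 π bond(s) = 1.)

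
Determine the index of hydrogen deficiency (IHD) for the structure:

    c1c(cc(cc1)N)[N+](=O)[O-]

Molecular formula from the SMILES: C6H6N2O2.
DoU = (2C + 2 + N − H − X)/2 = (2·6 + 2 + 2 − 6 − 0)/2 = 10/2 = 5.
(Structurally: 1 ring(s) + 4 π bond(s) = 5.)

5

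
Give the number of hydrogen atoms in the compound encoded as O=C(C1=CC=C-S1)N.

5

Hydrogens are implicit in SMILES; fill each atom to its normal valence:
  3 × C (aromatic): 1 H each → 3
  1 × C (aromatic): no H
  1 × C: no H
  1 × N: 2 H
  1 × O: no H
  1 × S (aromatic): no H
  Total hydrogens = 5.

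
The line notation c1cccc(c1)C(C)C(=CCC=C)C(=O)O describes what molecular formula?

Heavy atoms from the SMILES: 14 C, 2 O.
Implicit hydrogens by atom environment:
  5 × C (aromatic): 1 H each → 5
  3 × C: 1 H each → 3
  2 × C: 2 H each → 4
  2 × C: no H
  1 × C: 3 H
  1 × C (aromatic): no H
  1 × O: 1 H
  1 × O: no H
  Total hydrogens = 16.
Molecular formula: C14H16O2

C14H16O2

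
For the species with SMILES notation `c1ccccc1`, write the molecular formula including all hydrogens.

Heavy atoms from the SMILES: 6 C.
Implicit hydrogens by atom environment:
  6 × C (aromatic): 1 H each → 6
  Total hydrogens = 6.
Molecular formula: C6H6

C6H6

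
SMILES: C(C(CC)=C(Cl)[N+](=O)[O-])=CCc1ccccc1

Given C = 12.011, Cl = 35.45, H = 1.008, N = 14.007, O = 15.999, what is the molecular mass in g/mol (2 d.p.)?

251.71

Molecular formula: C13H14ClNO2.
M = 13×12.011 + 1×35.45 + 14×1.008 + 1×14.007 + 2×15.999 = 251.71 g/mol.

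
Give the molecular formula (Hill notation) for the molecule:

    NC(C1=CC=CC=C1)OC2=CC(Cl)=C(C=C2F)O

Heavy atoms from the SMILES: 13 C, 1 Cl, 1 F, 1 N, 2 O.
Implicit hydrogens by atom environment:
  7 × C (aromatic): 1 H each → 7
  5 × C (aromatic): no H
  1 × C: 1 H
  1 × Cl: no H
  1 × F: no H
  1 × N: 2 H
  1 × O: 1 H
  1 × O: no H
  Total hydrogens = 11.
Molecular formula: C13H11ClFNO2

C13H11ClFNO2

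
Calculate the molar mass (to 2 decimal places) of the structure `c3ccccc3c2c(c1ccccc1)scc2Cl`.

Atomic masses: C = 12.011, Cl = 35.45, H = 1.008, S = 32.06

Molecular formula: C16H11ClS.
M = 16×12.011 + 1×35.45 + 11×1.008 + 1×32.06 = 270.77 g/mol.

270.77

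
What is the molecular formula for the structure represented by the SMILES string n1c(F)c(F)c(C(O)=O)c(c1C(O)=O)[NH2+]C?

C8H7F2N2O4+

Heavy atoms from the SMILES: 8 C, 2 F, 2 N, 4 O.
Implicit hydrogens by atom environment:
  5 × C (aromatic): no H
  2 × C: no H
  2 × F: no H
  2 × O: 1 H each → 2
  2 × O: no H
  1 × C: 3 H
  1 × N (charge +1): 2 H
  1 × N (aromatic): no H
  Total hydrogens = 7.
Net charge +1.
Molecular formula: C8H7F2N2O4+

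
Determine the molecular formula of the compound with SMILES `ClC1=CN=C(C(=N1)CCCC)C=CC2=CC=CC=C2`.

C16H17ClN2

Heavy atoms from the SMILES: 16 C, 1 Cl, 2 N.
Implicit hydrogens by atom environment:
  6 × C (aromatic): 1 H each → 6
  4 × C (aromatic): no H
  3 × C: 2 H each → 6
  2 × C: 1 H each → 2
  2 × N (aromatic): no H
  1 × C: 3 H
  1 × Cl: no H
  Total hydrogens = 17.
Molecular formula: C16H17ClN2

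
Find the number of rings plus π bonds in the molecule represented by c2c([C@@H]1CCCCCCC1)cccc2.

Molecular formula from the SMILES: C14H20.
DoU = (2C + 2 + N − H − X)/2 = (2·14 + 2 + 0 − 20 − 0)/2 = 10/2 = 5.
(Structurally: 2 ring(s) + 3 π bond(s) = 5.)

5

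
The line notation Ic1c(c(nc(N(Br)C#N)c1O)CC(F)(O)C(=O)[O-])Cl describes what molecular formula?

C9H4BrClFIN3O4-

Heavy atoms from the SMILES: 1 Br, 9 C, 1 Cl, 1 F, 1 I, 3 N, 4 O.
Implicit hydrogens by atom environment:
  5 × C (aromatic): no H
  3 × C: no H
  2 × N: no H
  2 × O: 1 H each → 2
  1 × Br: no H
  1 × C: 2 H
  1 × Cl: no H
  1 × F: no H
  1 × I: no H
  1 × N (aromatic): no H
  1 × O: no H
  1 × O (charge -1): no H
  Total hydrogens = 4.
Net charge -1.
Molecular formula: C9H4BrClFIN3O4-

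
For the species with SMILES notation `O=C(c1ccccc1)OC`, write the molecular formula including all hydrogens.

Heavy atoms from the SMILES: 8 C, 2 O.
Implicit hydrogens by atom environment:
  5 × C (aromatic): 1 H each → 5
  2 × O: no H
  1 × C: 3 H
  1 × C (aromatic): no H
  1 × C: no H
  Total hydrogens = 8.
Molecular formula: C8H8O2

C8H8O2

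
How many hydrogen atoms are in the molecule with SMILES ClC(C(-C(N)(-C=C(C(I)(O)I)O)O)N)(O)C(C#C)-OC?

15

Hydrogens are implicit in SMILES; fill each atom to its normal valence:
  5 × C: no H
  4 × C: 1 H each → 4
  4 × O: 1 H each → 4
  2 × I: no H
  2 × N: 2 H each → 4
  1 × C: 3 H
  1 × Cl: no H
  1 × O: no H
  Total hydrogens = 15.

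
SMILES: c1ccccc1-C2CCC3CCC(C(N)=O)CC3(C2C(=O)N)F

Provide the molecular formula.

C18H23FN2O2

Heavy atoms from the SMILES: 18 C, 1 F, 2 N, 2 O.
Implicit hydrogens by atom environment:
  5 × C: 2 H each → 10
  5 × C (aromatic): 1 H each → 5
  4 × C: 1 H each → 4
  3 × C: no H
  2 × N: 2 H each → 4
  2 × O: no H
  1 × C (aromatic): no H
  1 × F: no H
  Total hydrogens = 23.
Molecular formula: C18H23FN2O2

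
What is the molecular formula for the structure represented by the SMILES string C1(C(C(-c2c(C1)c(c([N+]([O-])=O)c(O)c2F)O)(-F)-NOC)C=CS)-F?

Heavy atoms from the SMILES: 13 C, 3 F, 2 N, 5 O, 1 S.
Implicit hydrogens by atom environment:
  6 × C (aromatic): no H
  4 × C: 1 H each → 4
  3 × F: no H
  2 × O: 1 H each → 2
  2 × O: no H
  1 × C: 3 H
  1 × C: 2 H
  1 × C: no H
  1 × N: 1 H
  1 × N (charge +1): no H
  1 × O (charge -1): no H
  1 × S: 1 H
  Total hydrogens = 13.
Molecular formula: C13H13F3N2O5S

C13H13F3N2O5S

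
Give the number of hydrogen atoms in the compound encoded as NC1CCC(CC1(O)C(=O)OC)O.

Hydrogens are implicit in SMILES; fill each atom to its normal valence:
  3 × C: 2 H each → 6
  2 × C: 1 H each → 2
  2 × C: no H
  2 × O: 1 H each → 2
  2 × O: no H
  1 × C: 3 H
  1 × N: 2 H
  Total hydrogens = 15.

15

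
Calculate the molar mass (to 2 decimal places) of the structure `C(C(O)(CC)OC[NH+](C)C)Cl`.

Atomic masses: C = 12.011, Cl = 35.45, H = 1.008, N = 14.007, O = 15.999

182.67

Molecular formula: C7H17ClNO2+.
M = 7×12.011 + 1×35.45 + 17×1.008 + 1×14.007 + 2×15.999 = 182.67 g/mol.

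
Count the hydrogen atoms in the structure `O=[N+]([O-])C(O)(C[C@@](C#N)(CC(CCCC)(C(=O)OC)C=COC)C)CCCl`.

Hydrogens are implicit in SMILES; fill each atom to its normal valence:
  7 × C: 2 H each → 14
  5 × C: no H
  4 × C: 3 H each → 12
  4 × O: no H
  2 × C: 1 H each → 2
  1 × Cl: no H
  1 × N: no H
  1 × N (charge +1): no H
  1 × O: 1 H
  1 × O (charge -1): no H
  Total hydrogens = 29.

29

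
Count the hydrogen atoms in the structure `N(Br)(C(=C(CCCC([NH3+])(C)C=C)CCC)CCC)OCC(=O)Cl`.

Hydrogens are implicit in SMILES; fill each atom to its normal valence:
  9 × C: 2 H each → 18
  4 × C: no H
  3 × C: 3 H each → 9
  2 × O: no H
  1 × Br: no H
  1 × C: 1 H
  1 × Cl: no H
  1 × N (charge +1): 3 H
  1 × N: no H
  Total hydrogens = 31.

31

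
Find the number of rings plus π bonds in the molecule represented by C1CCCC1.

1

Molecular formula from the SMILES: C5H10.
DoU = (2C + 2 + N − H − X)/2 = (2·5 + 2 + 0 − 10 − 0)/2 = 2/2 = 1.
(Structurally: 1 ring(s) + 0 π bond(s) = 1.)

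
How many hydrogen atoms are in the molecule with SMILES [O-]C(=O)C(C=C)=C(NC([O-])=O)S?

Hydrogens are implicit in SMILES; fill each atom to its normal valence:
  4 × C: no H
  2 × O: no H
  2 × O (charge -1): no H
  1 × C: 2 H
  1 × C: 1 H
  1 × N: 1 H
  1 × S: 1 H
  Total hydrogens = 5.

5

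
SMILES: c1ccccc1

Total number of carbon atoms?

6

The symbol for carbon appears 6 times in the SMILES. Lowercase c denotes aromatic carbon and counts toward C.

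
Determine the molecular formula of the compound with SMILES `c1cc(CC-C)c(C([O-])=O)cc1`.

C10H11O2-

Heavy atoms from the SMILES: 10 C, 2 O.
Implicit hydrogens by atom environment:
  4 × C (aromatic): 1 H each → 4
  2 × C: 2 H each → 4
  2 × C (aromatic): no H
  1 × C: 3 H
  1 × C: no H
  1 × O: no H
  1 × O (charge -1): no H
  Total hydrogens = 11.
Net charge -1.
Molecular formula: C10H11O2-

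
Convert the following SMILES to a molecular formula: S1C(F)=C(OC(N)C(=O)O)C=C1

C6H6FNO3S

Heavy atoms from the SMILES: 6 C, 1 F, 1 N, 3 O, 1 S.
Implicit hydrogens by atom environment:
  2 × C (aromatic): 1 H each → 2
  2 × C (aromatic): no H
  2 × O: no H
  1 × C: 1 H
  1 × C: no H
  1 × F: no H
  1 × N: 2 H
  1 × O: 1 H
  1 × S (aromatic): no H
  Total hydrogens = 6.
Molecular formula: C6H6FNO3S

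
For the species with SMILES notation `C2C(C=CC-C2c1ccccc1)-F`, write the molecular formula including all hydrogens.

Heavy atoms from the SMILES: 12 C, 1 F.
Implicit hydrogens by atom environment:
  5 × C (aromatic): 1 H each → 5
  4 × C: 1 H each → 4
  2 × C: 2 H each → 4
  1 × C (aromatic): no H
  1 × F: no H
  Total hydrogens = 13.
Molecular formula: C12H13F

C12H13F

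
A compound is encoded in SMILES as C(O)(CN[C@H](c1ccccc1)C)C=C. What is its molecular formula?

Heavy atoms from the SMILES: 12 C, 1 N, 1 O.
Implicit hydrogens by atom environment:
  5 × C (aromatic): 1 H each → 5
  3 × C: 1 H each → 3
  2 × C: 2 H each → 4
  1 × C: 3 H
  1 × C (aromatic): no H
  1 × N: 1 H
  1 × O: 1 H
  Total hydrogens = 17.
Molecular formula: C12H17NO

C12H17NO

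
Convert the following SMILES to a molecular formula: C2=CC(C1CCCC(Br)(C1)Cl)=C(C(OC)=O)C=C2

Heavy atoms from the SMILES: 1 Br, 14 C, 1 Cl, 2 O.
Implicit hydrogens by atom environment:
  4 × C: 2 H each → 8
  4 × C (aromatic): 1 H each → 4
  2 × C: no H
  2 × C (aromatic): no H
  2 × O: no H
  1 × Br: no H
  1 × C: 3 H
  1 × C: 1 H
  1 × Cl: no H
  Total hydrogens = 16.
Molecular formula: C14H16BrClO2

C14H16BrClO2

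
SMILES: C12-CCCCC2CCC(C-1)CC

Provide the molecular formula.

C12H22

Heavy atoms from the SMILES: 12 C.
Implicit hydrogens by atom environment:
  8 × C: 2 H each → 16
  3 × C: 1 H each → 3
  1 × C: 3 H
  Total hydrogens = 22.
Molecular formula: C12H22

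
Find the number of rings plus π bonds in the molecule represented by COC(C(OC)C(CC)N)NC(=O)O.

Molecular formula from the SMILES: C8H18N2O4.
DoU = (2C + 2 + N − H − X)/2 = (2·8 + 2 + 2 − 18 − 0)/2 = 2/2 = 1.
(Structurally: 0 ring(s) + 1 π bond(s) = 1.)

1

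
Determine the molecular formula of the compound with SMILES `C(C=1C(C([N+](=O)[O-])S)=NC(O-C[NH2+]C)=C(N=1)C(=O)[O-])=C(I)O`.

C10H11IN4O6S

Heavy atoms from the SMILES: 10 C, 1 I, 4 N, 6 O, 1 S.
Implicit hydrogens by atom environment:
  4 × C (aromatic): no H
  3 × O: no H
  2 × C: 1 H each → 2
  2 × C: no H
  2 × N (aromatic): no H
  2 × O (charge -1): no H
  1 × C: 3 H
  1 × C: 2 H
  1 × I: no H
  1 × N (charge +1): 2 H
  1 × N (charge +1): no H
  1 × O: 1 H
  1 × S: 1 H
  Total hydrogens = 11.
Molecular formula: C10H11IN4O6S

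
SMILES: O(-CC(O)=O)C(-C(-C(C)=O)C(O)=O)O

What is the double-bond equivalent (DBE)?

3

Molecular formula from the SMILES: C7H10O7.
DoU = (2C + 2 + N − H − X)/2 = (2·7 + 2 + 0 − 10 − 0)/2 = 6/2 = 3.
(Structurally: 0 ring(s) + 3 π bond(s) = 3.)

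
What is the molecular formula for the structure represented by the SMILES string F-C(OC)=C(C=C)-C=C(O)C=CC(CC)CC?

Heavy atoms from the SMILES: 14 C, 1 F, 2 O.
Implicit hydrogens by atom environment:
  5 × C: 1 H each → 5
  3 × C: 3 H each → 9
  3 × C: 2 H each → 6
  3 × C: no H
  1 × F: no H
  1 × O: 1 H
  1 × O: no H
  Total hydrogens = 21.
Molecular formula: C14H21FO2

C14H21FO2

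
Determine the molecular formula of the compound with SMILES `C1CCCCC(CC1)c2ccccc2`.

Heavy atoms from the SMILES: 14 C.
Implicit hydrogens by atom environment:
  7 × C: 2 H each → 14
  5 × C (aromatic): 1 H each → 5
  1 × C: 1 H
  1 × C (aromatic): no H
  Total hydrogens = 20.
Molecular formula: C14H20

C14H20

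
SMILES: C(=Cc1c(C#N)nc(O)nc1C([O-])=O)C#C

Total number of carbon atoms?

The symbol for carbon appears 10 times in the SMILES. Lowercase c denotes aromatic carbon and counts toward C.

10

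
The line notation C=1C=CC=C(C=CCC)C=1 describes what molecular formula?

Heavy atoms from the SMILES: 10 C.
Implicit hydrogens by atom environment:
  5 × C (aromatic): 1 H each → 5
  2 × C: 1 H each → 2
  1 × C: 3 H
  1 × C: 2 H
  1 × C (aromatic): no H
  Total hydrogens = 12.
Molecular formula: C10H12

C10H12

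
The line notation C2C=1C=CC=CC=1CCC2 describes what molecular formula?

Heavy atoms from the SMILES: 10 C.
Implicit hydrogens by atom environment:
  4 × C: 2 H each → 8
  4 × C (aromatic): 1 H each → 4
  2 × C (aromatic): no H
  Total hydrogens = 12.
Molecular formula: C10H12

C10H12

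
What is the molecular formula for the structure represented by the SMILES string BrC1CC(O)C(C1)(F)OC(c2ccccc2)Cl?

C12H13BrClFO2

Heavy atoms from the SMILES: 1 Br, 12 C, 1 Cl, 1 F, 2 O.
Implicit hydrogens by atom environment:
  5 × C (aromatic): 1 H each → 5
  3 × C: 1 H each → 3
  2 × C: 2 H each → 4
  1 × Br: no H
  1 × C: no H
  1 × C (aromatic): no H
  1 × Cl: no H
  1 × F: no H
  1 × O: 1 H
  1 × O: no H
  Total hydrogens = 13.
Molecular formula: C12H13BrClFO2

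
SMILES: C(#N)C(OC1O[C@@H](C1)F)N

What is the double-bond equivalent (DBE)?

3

Molecular formula from the SMILES: C5H7FN2O2.
DoU = (2C + 2 + N − H − X)/2 = (2·5 + 2 + 2 − 7 − 1)/2 = 6/2 = 3.
(Structurally: 1 ring(s) + 2 π bond(s) = 3.)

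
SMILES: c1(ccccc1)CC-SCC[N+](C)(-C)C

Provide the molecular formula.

Heavy atoms from the SMILES: 13 C, 1 N, 1 S.
Implicit hydrogens by atom environment:
  5 × C (aromatic): 1 H each → 5
  4 × C: 2 H each → 8
  3 × C: 3 H each → 9
  1 × C (aromatic): no H
  1 × N (charge +1): no H
  1 × S: no H
  Total hydrogens = 22.
Net charge +1.
Molecular formula: C13H22NS+

C13H22NS+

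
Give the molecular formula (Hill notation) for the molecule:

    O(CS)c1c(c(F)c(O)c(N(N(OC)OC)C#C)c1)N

Heavy atoms from the SMILES: 11 C, 1 F, 3 N, 4 O, 1 S.
Implicit hydrogens by atom environment:
  5 × C (aromatic): no H
  3 × O: no H
  2 × C: 3 H each → 6
  2 × N: no H
  1 × C: 2 H
  1 × C (aromatic): 1 H
  1 × C: 1 H
  1 × C: no H
  1 × F: no H
  1 × N: 2 H
  1 × O: 1 H
  1 × S: 1 H
  Total hydrogens = 14.
Molecular formula: C11H14FN3O4S

C11H14FN3O4S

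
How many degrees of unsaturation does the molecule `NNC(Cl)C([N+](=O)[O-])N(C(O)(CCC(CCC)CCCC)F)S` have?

Molecular formula from the SMILES: C13H28ClFN4O3S.
DoU = (2C + 2 + N − H − X)/2 = (2·13 + 2 + 4 − 28 − 2)/2 = 2/2 = 1.
(Structurally: 0 ring(s) + 1 π bond(s) = 1.)

1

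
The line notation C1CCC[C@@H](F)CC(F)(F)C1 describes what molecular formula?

C8H13F3

Heavy atoms from the SMILES: 8 C, 3 F.
Implicit hydrogens by atom environment:
  6 × C: 2 H each → 12
  3 × F: no H
  1 × C: 1 H
  1 × C: no H
  Total hydrogens = 13.
Molecular formula: C8H13F3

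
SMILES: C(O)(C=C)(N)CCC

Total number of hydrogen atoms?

Hydrogens are implicit in SMILES; fill each atom to its normal valence:
  3 × C: 2 H each → 6
  1 × C: 3 H
  1 × C: 1 H
  1 × C: no H
  1 × N: 2 H
  1 × O: 1 H
  Total hydrogens = 13.

13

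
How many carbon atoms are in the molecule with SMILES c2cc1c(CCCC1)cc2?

10

The symbol for carbon appears 10 times in the SMILES. Lowercase c denotes aromatic carbon and counts toward C.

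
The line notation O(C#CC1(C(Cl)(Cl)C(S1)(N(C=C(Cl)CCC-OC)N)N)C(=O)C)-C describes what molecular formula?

C14H20Cl3N3O3S

Heavy atoms from the SMILES: 14 C, 3 Cl, 3 N, 3 O, 1 S.
Implicit hydrogens by atom environment:
  7 × C: no H
  3 × C: 3 H each → 9
  3 × C: 2 H each → 6
  3 × Cl: no H
  3 × O: no H
  2 × N: 2 H each → 4
  1 × C: 1 H
  1 × N: no H
  1 × S: no H
  Total hydrogens = 20.
Molecular formula: C14H20Cl3N3O3S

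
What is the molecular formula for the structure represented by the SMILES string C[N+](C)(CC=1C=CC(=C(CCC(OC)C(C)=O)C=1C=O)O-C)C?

C18H28NO4+

Heavy atoms from the SMILES: 18 C, 1 N, 4 O.
Implicit hydrogens by atom environment:
  6 × C: 3 H each → 18
  4 × C (aromatic): no H
  4 × O: no H
  3 × C: 2 H each → 6
  2 × C (aromatic): 1 H each → 2
  2 × C: 1 H each → 2
  1 × C: no H
  1 × N (charge +1): no H
  Total hydrogens = 28.
Net charge +1.
Molecular formula: C18H28NO4+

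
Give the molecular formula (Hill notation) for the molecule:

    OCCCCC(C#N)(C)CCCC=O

C11H19NO2

Heavy atoms from the SMILES: 11 C, 1 N, 2 O.
Implicit hydrogens by atom environment:
  7 × C: 2 H each → 14
  2 × C: no H
  1 × C: 3 H
  1 × C: 1 H
  1 × N: no H
  1 × O: 1 H
  1 × O: no H
  Total hydrogens = 19.
Molecular formula: C11H19NO2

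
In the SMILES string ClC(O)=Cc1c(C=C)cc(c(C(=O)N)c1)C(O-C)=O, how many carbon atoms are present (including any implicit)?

13

The symbol for carbon appears 13 times in the SMILES. Lowercase c denotes aromatic carbon and counts toward C.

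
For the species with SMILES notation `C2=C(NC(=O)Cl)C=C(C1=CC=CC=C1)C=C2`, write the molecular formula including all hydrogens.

C13H10ClNO

Heavy atoms from the SMILES: 13 C, 1 Cl, 1 N, 1 O.
Implicit hydrogens by atom environment:
  9 × C (aromatic): 1 H each → 9
  3 × C (aromatic): no H
  1 × C: no H
  1 × Cl: no H
  1 × N: 1 H
  1 × O: no H
  Total hydrogens = 10.
Molecular formula: C13H10ClNO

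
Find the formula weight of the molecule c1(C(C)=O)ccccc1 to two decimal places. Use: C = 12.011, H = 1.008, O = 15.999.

Molecular formula: C8H8O.
M = 8×12.011 + 8×1.008 + 1×15.999 = 120.15 g/mol.

120.15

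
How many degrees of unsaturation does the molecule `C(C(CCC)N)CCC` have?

Molecular formula from the SMILES: C8H19N.
DoU = (2C + 2 + N − H − X)/2 = (2·8 + 2 + 1 − 19 − 0)/2 = 0/2 = 0.
(Structurally: 0 ring(s) + 0 π bond(s) = 0.)

0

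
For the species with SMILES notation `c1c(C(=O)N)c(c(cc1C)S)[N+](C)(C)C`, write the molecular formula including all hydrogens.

C11H17N2OS+

Heavy atoms from the SMILES: 11 C, 2 N, 1 O, 1 S.
Implicit hydrogens by atom environment:
  4 × C: 3 H each → 12
  4 × C (aromatic): no H
  2 × C (aromatic): 1 H each → 2
  1 × C: no H
  1 × N: 2 H
  1 × N (charge +1): no H
  1 × O: no H
  1 × S: 1 H
  Total hydrogens = 17.
Net charge +1.
Molecular formula: C11H17N2OS+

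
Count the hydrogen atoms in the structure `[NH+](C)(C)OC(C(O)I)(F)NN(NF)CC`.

Hydrogens are implicit in SMILES; fill each atom to its normal valence:
  3 × C: 3 H each → 9
  2 × F: no H
  2 × N: 1 H each → 2
  1 × C: 2 H
  1 × C: 1 H
  1 × C: no H
  1 × I: no H
  1 × N (charge +1): 1 H
  1 × N: no H
  1 × O: 1 H
  1 × O: no H
  Total hydrogens = 16.

16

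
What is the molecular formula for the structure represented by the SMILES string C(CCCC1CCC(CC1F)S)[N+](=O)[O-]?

Heavy atoms from the SMILES: 10 C, 1 F, 1 N, 2 O, 1 S.
Implicit hydrogens by atom environment:
  7 × C: 2 H each → 14
  3 × C: 1 H each → 3
  1 × F: no H
  1 × N (charge +1): no H
  1 × O: no H
  1 × O (charge -1): no H
  1 × S: 1 H
  Total hydrogens = 18.
Molecular formula: C10H18FNO2S

C10H18FNO2S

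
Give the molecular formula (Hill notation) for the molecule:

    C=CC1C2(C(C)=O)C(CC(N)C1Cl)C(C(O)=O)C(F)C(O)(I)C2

C15H20ClFINO4

Heavy atoms from the SMILES: 15 C, 1 Cl, 1 F, 1 I, 1 N, 4 O.
Implicit hydrogens by atom environment:
  7 × C: 1 H each → 7
  4 × C: no H
  3 × C: 2 H each → 6
  2 × O: 1 H each → 2
  2 × O: no H
  1 × C: 3 H
  1 × Cl: no H
  1 × F: no H
  1 × I: no H
  1 × N: 2 H
  Total hydrogens = 20.
Molecular formula: C15H20ClFINO4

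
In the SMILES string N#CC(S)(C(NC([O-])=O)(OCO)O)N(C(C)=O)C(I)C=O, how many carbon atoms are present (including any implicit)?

9

The symbol for carbon appears 9 times in the SMILES.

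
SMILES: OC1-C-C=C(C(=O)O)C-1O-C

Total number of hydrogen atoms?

10

Hydrogens are implicit in SMILES; fill each atom to its normal valence:
  3 × C: 1 H each → 3
  2 × C: no H
  2 × O: 1 H each → 2
  2 × O: no H
  1 × C: 3 H
  1 × C: 2 H
  Total hydrogens = 10.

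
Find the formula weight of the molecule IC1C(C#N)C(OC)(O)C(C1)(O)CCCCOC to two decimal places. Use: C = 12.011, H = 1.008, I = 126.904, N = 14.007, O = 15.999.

Molecular formula: C12H20INO4.
M = 12×12.011 + 20×1.008 + 1×126.904 + 1×14.007 + 4×15.999 = 369.20 g/mol.

369.20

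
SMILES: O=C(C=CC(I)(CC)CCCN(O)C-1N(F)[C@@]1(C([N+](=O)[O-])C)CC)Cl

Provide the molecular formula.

Heavy atoms from the SMILES: 15 C, 1 Cl, 1 F, 1 I, 3 N, 4 O.
Implicit hydrogens by atom environment:
  5 × C: 2 H each → 10
  4 × C: 1 H each → 4
  3 × C: 3 H each → 9
  3 × C: no H
  2 × N: no H
  2 × O: no H
  1 × Cl: no H
  1 × F: no H
  1 × I: no H
  1 × N (charge +1): no H
  1 × O: 1 H
  1 × O (charge -1): no H
  Total hydrogens = 24.
Molecular formula: C15H24ClFIN3O4

C15H24ClFIN3O4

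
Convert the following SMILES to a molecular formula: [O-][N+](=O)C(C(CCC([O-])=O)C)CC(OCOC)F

Heavy atoms from the SMILES: 10 C, 1 F, 1 N, 6 O.
Implicit hydrogens by atom environment:
  4 × C: 2 H each → 8
  4 × O: no H
  3 × C: 1 H each → 3
  2 × C: 3 H each → 6
  2 × O (charge -1): no H
  1 × C: no H
  1 × F: no H
  1 × N (charge +1): no H
  Total hydrogens = 17.
Net charge -1.
Molecular formula: C10H17FNO6-

C10H17FNO6-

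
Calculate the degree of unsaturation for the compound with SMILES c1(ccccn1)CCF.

4

Molecular formula from the SMILES: C7H8FN.
DoU = (2C + 2 + N − H − X)/2 = (2·7 + 2 + 1 − 8 − 1)/2 = 8/2 = 4.
(Structurally: 1 ring(s) + 3 π bond(s) = 4.)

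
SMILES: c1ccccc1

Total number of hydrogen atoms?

Hydrogens are implicit in SMILES; fill each atom to its normal valence:
  6 × C (aromatic): 1 H each → 6
  Total hydrogens = 6.

6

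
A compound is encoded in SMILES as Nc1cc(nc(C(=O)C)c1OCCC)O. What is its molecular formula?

Heavy atoms from the SMILES: 10 C, 2 N, 3 O.
Implicit hydrogens by atom environment:
  4 × C (aromatic): no H
  2 × C: 3 H each → 6
  2 × C: 2 H each → 4
  2 × O: no H
  1 × C (aromatic): 1 H
  1 × C: no H
  1 × N: 2 H
  1 × N (aromatic): no H
  1 × O: 1 H
  Total hydrogens = 14.
Molecular formula: C10H14N2O3

C10H14N2O3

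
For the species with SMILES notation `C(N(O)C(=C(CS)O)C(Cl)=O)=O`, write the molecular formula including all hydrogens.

Heavy atoms from the SMILES: 5 C, 1 Cl, 1 N, 4 O, 1 S.
Implicit hydrogens by atom environment:
  3 × C: no H
  2 × O: 1 H each → 2
  2 × O: no H
  1 × C: 2 H
  1 × C: 1 H
  1 × Cl: no H
  1 × N: no H
  1 × S: 1 H
  Total hydrogens = 6.
Molecular formula: C5H6ClNO4S

C5H6ClNO4S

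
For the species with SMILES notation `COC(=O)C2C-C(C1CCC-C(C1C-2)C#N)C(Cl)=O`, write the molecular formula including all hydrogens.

C14H18ClNO3

Heavy atoms from the SMILES: 14 C, 1 Cl, 1 N, 3 O.
Implicit hydrogens by atom environment:
  5 × C: 2 H each → 10
  5 × C: 1 H each → 5
  3 × C: no H
  3 × O: no H
  1 × C: 3 H
  1 × Cl: no H
  1 × N: no H
  Total hydrogens = 18.
Molecular formula: C14H18ClNO3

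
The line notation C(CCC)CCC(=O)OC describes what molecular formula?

Heavy atoms from the SMILES: 8 C, 2 O.
Implicit hydrogens by atom environment:
  5 × C: 2 H each → 10
  2 × C: 3 H each → 6
  2 × O: no H
  1 × C: no H
  Total hydrogens = 16.
Molecular formula: C8H16O2

C8H16O2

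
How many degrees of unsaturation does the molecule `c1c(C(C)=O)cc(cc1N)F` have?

5

Molecular formula from the SMILES: C8H8FNO.
DoU = (2C + 2 + N − H − X)/2 = (2·8 + 2 + 1 − 8 − 1)/2 = 10/2 = 5.
(Structurally: 1 ring(s) + 4 π bond(s) = 5.)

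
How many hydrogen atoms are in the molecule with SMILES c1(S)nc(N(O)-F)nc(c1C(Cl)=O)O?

3

Hydrogens are implicit in SMILES; fill each atom to its normal valence:
  4 × C (aromatic): no H
  2 × N (aromatic): no H
  2 × O: 1 H each → 2
  1 × C: no H
  1 × Cl: no H
  1 × F: no H
  1 × N: no H
  1 × O: no H
  1 × S: 1 H
  Total hydrogens = 3.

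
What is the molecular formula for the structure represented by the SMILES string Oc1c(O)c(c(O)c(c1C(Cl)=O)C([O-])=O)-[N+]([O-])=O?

Heavy atoms from the SMILES: 8 C, 1 Cl, 1 N, 8 O.
Implicit hydrogens by atom environment:
  6 × C (aromatic): no H
  3 × O: 1 H each → 3
  3 × O: no H
  2 × C: no H
  2 × O (charge -1): no H
  1 × Cl: no H
  1 × N (charge +1): no H
  Total hydrogens = 3.
Net charge -1.
Molecular formula: C8H3ClNO8-

C8H3ClNO8-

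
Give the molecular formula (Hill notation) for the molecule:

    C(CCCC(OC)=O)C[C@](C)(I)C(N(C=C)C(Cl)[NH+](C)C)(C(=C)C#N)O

C18H30ClIN3O3+

Heavy atoms from the SMILES: 18 C, 1 Cl, 1 I, 3 N, 3 O.
Implicit hydrogens by atom environment:
  7 × C: 2 H each → 14
  5 × C: no H
  4 × C: 3 H each → 12
  2 × C: 1 H each → 2
  2 × N: no H
  2 × O: no H
  1 × Cl: no H
  1 × I: no H
  1 × N (charge +1): 1 H
  1 × O: 1 H
  Total hydrogens = 30.
Net charge +1.
Molecular formula: C18H30ClIN3O3+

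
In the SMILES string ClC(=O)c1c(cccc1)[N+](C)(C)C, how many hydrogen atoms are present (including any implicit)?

Hydrogens are implicit in SMILES; fill each atom to its normal valence:
  4 × C (aromatic): 1 H each → 4
  3 × C: 3 H each → 9
  2 × C (aromatic): no H
  1 × C: no H
  1 × Cl: no H
  1 × N (charge +1): no H
  1 × O: no H
  Total hydrogens = 13.

13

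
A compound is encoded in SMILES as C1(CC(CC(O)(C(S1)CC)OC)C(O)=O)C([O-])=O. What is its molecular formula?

C11H17O6S-

Heavy atoms from the SMILES: 11 C, 6 O, 1 S.
Implicit hydrogens by atom environment:
  3 × C: 2 H each → 6
  3 × C: 1 H each → 3
  3 × C: no H
  3 × O: no H
  2 × C: 3 H each → 6
  2 × O: 1 H each → 2
  1 × O (charge -1): no H
  1 × S: no H
  Total hydrogens = 17.
Net charge -1.
Molecular formula: C11H17O6S-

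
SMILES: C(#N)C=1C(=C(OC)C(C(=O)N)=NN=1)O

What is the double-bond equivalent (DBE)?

Molecular formula from the SMILES: C7H6N4O3.
DoU = (2C + 2 + N − H − X)/2 = (2·7 + 2 + 4 − 6 − 0)/2 = 14/2 = 7.
(Structurally: 1 ring(s) + 6 π bond(s) = 7.)

7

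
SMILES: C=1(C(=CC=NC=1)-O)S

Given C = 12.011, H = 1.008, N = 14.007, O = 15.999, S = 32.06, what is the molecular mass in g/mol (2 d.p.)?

127.16

Molecular formula: C5H5NOS.
M = 5×12.011 + 5×1.008 + 1×14.007 + 1×15.999 + 1×32.06 = 127.16 g/mol.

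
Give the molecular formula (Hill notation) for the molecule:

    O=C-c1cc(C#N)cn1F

C6H3FN2O

Heavy atoms from the SMILES: 6 C, 1 F, 2 N, 1 O.
Implicit hydrogens by atom environment:
  2 × C (aromatic): 1 H each → 2
  2 × C (aromatic): no H
  1 × C: 1 H
  1 × C: no H
  1 × F: no H
  1 × N (aromatic): no H
  1 × N: no H
  1 × O: no H
  Total hydrogens = 3.
Molecular formula: C6H3FN2O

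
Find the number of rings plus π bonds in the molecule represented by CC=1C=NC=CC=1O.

Molecular formula from the SMILES: C6H7NO.
DoU = (2C + 2 + N − H − X)/2 = (2·6 + 2 + 1 − 7 − 0)/2 = 8/2 = 4.
(Structurally: 1 ring(s) + 3 π bond(s) = 4.)

4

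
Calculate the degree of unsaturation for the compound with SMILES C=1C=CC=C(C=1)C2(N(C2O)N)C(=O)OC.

6

Molecular formula from the SMILES: C10H12N2O3.
DoU = (2C + 2 + N − H − X)/2 = (2·10 + 2 + 2 − 12 − 0)/2 = 12/2 = 6.
(Structurally: 2 ring(s) + 4 π bond(s) = 6.)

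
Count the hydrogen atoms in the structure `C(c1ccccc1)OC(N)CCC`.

Hydrogens are implicit in SMILES; fill each atom to its normal valence:
  5 × C (aromatic): 1 H each → 5
  3 × C: 2 H each → 6
  1 × C: 3 H
  1 × C: 1 H
  1 × C (aromatic): no H
  1 × N: 2 H
  1 × O: no H
  Total hydrogens = 17.

17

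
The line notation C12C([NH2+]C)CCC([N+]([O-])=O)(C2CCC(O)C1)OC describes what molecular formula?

Heavy atoms from the SMILES: 12 C, 2 N, 4 O.
Implicit hydrogens by atom environment:
  5 × C: 2 H each → 10
  4 × C: 1 H each → 4
  2 × C: 3 H each → 6
  2 × O: no H
  1 × C: no H
  1 × N (charge +1): 2 H
  1 × N (charge +1): no H
  1 × O: 1 H
  1 × O (charge -1): no H
  Total hydrogens = 23.
Net charge +1.
Molecular formula: C12H23N2O4+

C12H23N2O4+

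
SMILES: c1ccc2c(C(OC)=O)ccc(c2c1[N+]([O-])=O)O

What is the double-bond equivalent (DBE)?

Molecular formula from the SMILES: C12H9NO5.
DoU = (2C + 2 + N − H − X)/2 = (2·12 + 2 + 1 − 9 − 0)/2 = 18/2 = 9.
(Structurally: 2 ring(s) + 7 π bond(s) = 9.)

9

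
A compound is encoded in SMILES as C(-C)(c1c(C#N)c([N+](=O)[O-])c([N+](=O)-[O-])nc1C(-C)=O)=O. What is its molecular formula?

C10H6N4O6

Heavy atoms from the SMILES: 10 C, 4 N, 6 O.
Implicit hydrogens by atom environment:
  5 × C (aromatic): no H
  4 × O: no H
  3 × C: no H
  2 × C: 3 H each → 6
  2 × N (charge +1): no H
  2 × O (charge -1): no H
  1 × N (aromatic): no H
  1 × N: no H
  Total hydrogens = 6.
Molecular formula: C10H6N4O6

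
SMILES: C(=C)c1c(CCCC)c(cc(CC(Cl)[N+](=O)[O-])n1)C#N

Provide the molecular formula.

Heavy atoms from the SMILES: 14 C, 1 Cl, 3 N, 2 O.
Implicit hydrogens by atom environment:
  5 × C: 2 H each → 10
  4 × C (aromatic): no H
  2 × C: 1 H each → 2
  1 × C: 3 H
  1 × C (aromatic): 1 H
  1 × C: no H
  1 × Cl: no H
  1 × N (aromatic): no H
  1 × N: no H
  1 × N (charge +1): no H
  1 × O: no H
  1 × O (charge -1): no H
  Total hydrogens = 16.
Molecular formula: C14H16ClN3O2

C14H16ClN3O2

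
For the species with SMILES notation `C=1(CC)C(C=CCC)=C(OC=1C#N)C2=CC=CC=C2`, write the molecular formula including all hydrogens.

C17H17NO

Heavy atoms from the SMILES: 17 C, 1 N, 1 O.
Implicit hydrogens by atom environment:
  5 × C (aromatic): 1 H each → 5
  5 × C (aromatic): no H
  2 × C: 3 H each → 6
  2 × C: 2 H each → 4
  2 × C: 1 H each → 2
  1 × C: no H
  1 × N: no H
  1 × O (aromatic): no H
  Total hydrogens = 17.
Molecular formula: C17H17NO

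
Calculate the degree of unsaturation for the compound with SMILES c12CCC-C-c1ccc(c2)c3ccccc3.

9

Molecular formula from the SMILES: C16H16.
DoU = (2C + 2 + N − H − X)/2 = (2·16 + 2 + 0 − 16 − 0)/2 = 18/2 = 9.
(Structurally: 3 ring(s) + 6 π bond(s) = 9.)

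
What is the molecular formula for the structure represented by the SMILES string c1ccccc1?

Heavy atoms from the SMILES: 6 C.
Implicit hydrogens by atom environment:
  6 × C (aromatic): 1 H each → 6
  Total hydrogens = 6.
Molecular formula: C6H6

C6H6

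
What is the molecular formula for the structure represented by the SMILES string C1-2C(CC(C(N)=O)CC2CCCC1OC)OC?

Heavy atoms from the SMILES: 13 C, 1 N, 3 O.
Implicit hydrogens by atom environment:
  5 × C: 2 H each → 10
  5 × C: 1 H each → 5
  3 × O: no H
  2 × C: 3 H each → 6
  1 × C: no H
  1 × N: 2 H
  Total hydrogens = 23.
Molecular formula: C13H23NO3

C13H23NO3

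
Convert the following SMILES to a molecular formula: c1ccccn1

C5H5N

Heavy atoms from the SMILES: 5 C, 1 N.
Implicit hydrogens by atom environment:
  5 × C (aromatic): 1 H each → 5
  1 × N (aromatic): no H
  Total hydrogens = 5.
Molecular formula: C5H5N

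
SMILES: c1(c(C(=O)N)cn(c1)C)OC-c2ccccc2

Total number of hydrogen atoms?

Hydrogens are implicit in SMILES; fill each atom to its normal valence:
  7 × C (aromatic): 1 H each → 7
  3 × C (aromatic): no H
  2 × O: no H
  1 × C: 3 H
  1 × C: 2 H
  1 × C: no H
  1 × N: 2 H
  1 × N (aromatic): no H
  Total hydrogens = 14.

14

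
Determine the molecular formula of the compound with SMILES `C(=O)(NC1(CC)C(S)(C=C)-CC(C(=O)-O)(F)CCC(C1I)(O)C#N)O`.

C15H20FIN2O5S

Heavy atoms from the SMILES: 15 C, 1 F, 1 I, 2 N, 5 O, 1 S.
Implicit hydrogens by atom environment:
  7 × C: no H
  5 × C: 2 H each → 10
  3 × O: 1 H each → 3
  2 × C: 1 H each → 2
  2 × O: no H
  1 × C: 3 H
  1 × F: no H
  1 × I: no H
  1 × N: 1 H
  1 × N: no H
  1 × S: 1 H
  Total hydrogens = 20.
Molecular formula: C15H20FIN2O5S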